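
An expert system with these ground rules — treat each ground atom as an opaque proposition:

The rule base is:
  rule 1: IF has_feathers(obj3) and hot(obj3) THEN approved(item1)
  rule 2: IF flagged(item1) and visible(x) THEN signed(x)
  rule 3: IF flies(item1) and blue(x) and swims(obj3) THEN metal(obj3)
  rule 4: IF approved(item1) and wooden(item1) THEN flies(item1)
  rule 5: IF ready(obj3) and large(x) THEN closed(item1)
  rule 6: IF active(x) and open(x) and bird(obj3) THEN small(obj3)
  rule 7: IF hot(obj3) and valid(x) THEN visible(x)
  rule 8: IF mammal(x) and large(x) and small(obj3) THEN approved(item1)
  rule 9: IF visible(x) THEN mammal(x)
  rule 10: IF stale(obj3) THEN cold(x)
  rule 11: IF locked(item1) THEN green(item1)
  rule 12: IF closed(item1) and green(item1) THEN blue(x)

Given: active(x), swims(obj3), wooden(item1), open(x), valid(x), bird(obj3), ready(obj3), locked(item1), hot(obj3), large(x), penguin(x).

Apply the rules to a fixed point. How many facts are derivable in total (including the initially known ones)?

Round 1: rule 5 [IF ready(obj3) and large(x) THEN closed(item1)]; rule 6 [IF active(x) and open(x) and bird(obj3) THEN small(obj3)]; rule 7 [IF hot(obj3) and valid(x) THEN visible(x)]; rule 11 [IF locked(item1) THEN green(item1)]. New: closed(item1), small(obj3), visible(x), green(item1).
Round 2: rule 9 [IF visible(x) THEN mammal(x)]; rule 12 [IF closed(item1) and green(item1) THEN blue(x)]. New: mammal(x), blue(x).
Round 3: rule 8 [IF mammal(x) and large(x) and small(obj3) THEN approved(item1)]. New: approved(item1).
Round 4: rule 4 [IF approved(item1) and wooden(item1) THEN flies(item1)]. New: flies(item1).
Round 5: rule 3 [IF flies(item1) and blue(x) and swims(obj3) THEN metal(obj3)]. New: metal(obj3).
Closure: {active(x), approved(item1), bird(obj3), blue(x), closed(item1), flies(item1), green(item1), hot(obj3), large(x), locked(item1), mammal(x), metal(obj3), open(x), penguin(x), ready(obj3), small(obj3), swims(obj3), valid(x), visible(x), wooden(item1)} — 20 facts.

20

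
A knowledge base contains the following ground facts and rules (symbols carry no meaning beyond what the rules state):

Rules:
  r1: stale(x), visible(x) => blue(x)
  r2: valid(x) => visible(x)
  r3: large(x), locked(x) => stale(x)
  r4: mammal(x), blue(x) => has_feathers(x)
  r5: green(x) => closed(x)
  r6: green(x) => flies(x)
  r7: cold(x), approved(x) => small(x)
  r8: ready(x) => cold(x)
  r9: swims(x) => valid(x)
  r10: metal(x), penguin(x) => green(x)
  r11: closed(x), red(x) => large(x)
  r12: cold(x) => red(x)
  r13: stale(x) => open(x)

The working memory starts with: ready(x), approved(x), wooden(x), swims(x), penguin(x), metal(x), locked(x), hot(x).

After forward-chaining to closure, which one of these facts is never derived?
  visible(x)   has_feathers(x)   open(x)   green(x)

[1] r8 [ready(x) => cold(x)]; r9 [swims(x) => valid(x)]; r10 [metal(x), penguin(x) => green(x)]. ⇒ new: cold(x), valid(x), green(x).
[2] r2 [valid(x) => visible(x)]; r5 [green(x) => closed(x)]; r6 [green(x) => flies(x)]; r7 [cold(x), approved(x) => small(x)]; r12 [cold(x) => red(x)]. ⇒ new: visible(x), closed(x), flies(x), small(x), red(x).
[3] r11 [closed(x), red(x) => large(x)]. ⇒ new: large(x).
[4] r3 [large(x), locked(x) => stale(x)]. ⇒ new: stale(x).
[5] r1 [stale(x), visible(x) => blue(x)]; r13 [stale(x) => open(x)]. ⇒ new: blue(x), open(x).
Derived: visible(x) (round 2), open(x) (round 5), green(x) (round 1). has_feathers(x) never appears in any round.

has_feathers(x)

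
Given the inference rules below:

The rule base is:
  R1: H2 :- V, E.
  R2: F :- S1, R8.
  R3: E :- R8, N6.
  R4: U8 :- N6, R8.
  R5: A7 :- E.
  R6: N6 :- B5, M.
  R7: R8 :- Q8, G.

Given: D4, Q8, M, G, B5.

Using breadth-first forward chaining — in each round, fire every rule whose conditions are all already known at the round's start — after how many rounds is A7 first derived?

3

Round 1 — R6, R7, derive N6, R8.
Round 2 — R3, R4, derive E, U8.
Round 3 — R5, derive A7.
A7 first appears in round 3.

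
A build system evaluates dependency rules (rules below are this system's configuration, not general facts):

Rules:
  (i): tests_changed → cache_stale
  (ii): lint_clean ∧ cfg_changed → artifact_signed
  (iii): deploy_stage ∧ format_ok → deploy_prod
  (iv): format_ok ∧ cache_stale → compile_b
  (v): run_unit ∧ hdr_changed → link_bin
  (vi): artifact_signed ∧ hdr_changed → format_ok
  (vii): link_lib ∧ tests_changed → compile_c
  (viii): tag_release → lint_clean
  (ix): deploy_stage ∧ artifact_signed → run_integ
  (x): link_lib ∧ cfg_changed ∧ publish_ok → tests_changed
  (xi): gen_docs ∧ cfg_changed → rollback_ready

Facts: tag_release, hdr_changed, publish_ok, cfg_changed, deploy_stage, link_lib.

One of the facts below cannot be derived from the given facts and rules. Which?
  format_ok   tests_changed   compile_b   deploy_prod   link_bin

Round 1: (viii) [tag_release → lint_clean]; (x) [link_lib ∧ cfg_changed ∧ publish_ok → tests_changed]. Adds lint_clean, tests_changed.
Round 2: (i) [tests_changed → cache_stale]; (ii) [lint_clean ∧ cfg_changed → artifact_signed]; (vii) [link_lib ∧ tests_changed → compile_c]. Adds cache_stale, artifact_signed, compile_c.
Round 3: (vi) [artifact_signed ∧ hdr_changed → format_ok]; (ix) [deploy_stage ∧ artifact_signed → run_integ]. Adds format_ok, run_integ.
Round 4: (iii) [deploy_stage ∧ format_ok → deploy_prod]; (iv) [format_ok ∧ cache_stale → compile_b]. Adds deploy_prod, compile_b.
Derived: deploy_prod (round 4), compile_b (round 4), tests_changed (round 1), format_ok (round 3). link_bin never appears in any round.

link_bin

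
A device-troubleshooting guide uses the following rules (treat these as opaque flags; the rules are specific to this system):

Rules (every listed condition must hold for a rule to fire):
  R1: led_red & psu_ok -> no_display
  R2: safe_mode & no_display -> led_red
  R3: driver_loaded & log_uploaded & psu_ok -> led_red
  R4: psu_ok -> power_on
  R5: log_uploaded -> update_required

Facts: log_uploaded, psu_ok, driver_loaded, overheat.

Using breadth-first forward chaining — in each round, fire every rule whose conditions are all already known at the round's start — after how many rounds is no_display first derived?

2

Round 1: R3 [driver_loaded & log_uploaded & psu_ok -> led_red]; R4 [psu_ok -> power_on]; R5 [log_uploaded -> update_required]. Adds led_red, power_on, update_required.
Round 2: R1 [led_red & psu_ok -> no_display]. Adds no_display.
no_display first appears in round 2.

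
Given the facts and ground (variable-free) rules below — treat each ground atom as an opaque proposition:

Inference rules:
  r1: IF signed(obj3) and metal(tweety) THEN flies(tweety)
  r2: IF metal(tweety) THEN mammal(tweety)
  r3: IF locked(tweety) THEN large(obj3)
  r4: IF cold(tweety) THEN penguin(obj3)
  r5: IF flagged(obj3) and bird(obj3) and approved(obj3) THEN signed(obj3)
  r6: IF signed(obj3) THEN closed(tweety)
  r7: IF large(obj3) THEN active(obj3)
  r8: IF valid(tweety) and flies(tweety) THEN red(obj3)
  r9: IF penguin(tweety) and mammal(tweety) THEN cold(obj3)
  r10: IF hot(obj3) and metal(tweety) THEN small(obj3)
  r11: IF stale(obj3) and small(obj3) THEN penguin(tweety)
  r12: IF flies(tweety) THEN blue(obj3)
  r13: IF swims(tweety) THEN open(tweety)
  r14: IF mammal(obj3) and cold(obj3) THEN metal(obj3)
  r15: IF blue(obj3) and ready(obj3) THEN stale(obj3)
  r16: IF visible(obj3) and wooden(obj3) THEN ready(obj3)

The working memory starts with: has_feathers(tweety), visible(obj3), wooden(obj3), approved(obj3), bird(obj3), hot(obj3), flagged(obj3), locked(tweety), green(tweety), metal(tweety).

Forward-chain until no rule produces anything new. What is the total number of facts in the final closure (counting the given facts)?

22

Round 1 — r2, r3, r5, r10, r16, derive mammal(tweety), large(obj3), signed(obj3), small(obj3), ready(obj3).
Round 2 — r1, r6, r7, derive flies(tweety), closed(tweety), active(obj3).
Round 3 — r12, derive blue(obj3).
Round 4 — r15, derive stale(obj3).
Round 5 — r11, derive penguin(tweety).
Round 6 — r9, derive cold(obj3).
Closure: {active(obj3), approved(obj3), bird(obj3), blue(obj3), closed(tweety), cold(obj3), flagged(obj3), flies(tweety), green(tweety), has_feathers(tweety), hot(obj3), large(obj3), locked(tweety), mammal(tweety), metal(tweety), penguin(tweety), ready(obj3), signed(obj3), small(obj3), stale(obj3), visible(obj3), wooden(obj3)} — 22 facts.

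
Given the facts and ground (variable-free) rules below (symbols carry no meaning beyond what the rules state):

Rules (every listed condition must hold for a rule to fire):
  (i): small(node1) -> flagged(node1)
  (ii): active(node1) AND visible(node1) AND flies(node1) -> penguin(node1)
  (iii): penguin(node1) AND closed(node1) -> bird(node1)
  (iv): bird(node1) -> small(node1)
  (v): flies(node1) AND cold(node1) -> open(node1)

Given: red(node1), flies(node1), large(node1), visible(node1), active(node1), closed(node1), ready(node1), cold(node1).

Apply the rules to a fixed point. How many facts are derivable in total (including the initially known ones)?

13

Round 1 fires (ii), (v), giving penguin(node1), open(node1).
Round 2 fires (iii), giving bird(node1).
Round 3 fires (iv), giving small(node1).
Round 4 fires (i), giving flagged(node1).
Closure: {active(node1), bird(node1), closed(node1), cold(node1), flagged(node1), flies(node1), large(node1), open(node1), penguin(node1), ready(node1), red(node1), small(node1), visible(node1)} — 13 facts.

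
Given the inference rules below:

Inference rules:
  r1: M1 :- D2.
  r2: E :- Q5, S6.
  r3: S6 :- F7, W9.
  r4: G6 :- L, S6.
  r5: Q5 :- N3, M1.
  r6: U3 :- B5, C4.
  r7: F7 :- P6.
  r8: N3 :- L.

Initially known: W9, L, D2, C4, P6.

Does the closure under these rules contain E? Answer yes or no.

Round 1: r1 [M1 :- D2.]; r7 [F7 :- P6.]; r8 [N3 :- L.]. New: M1, F7, N3.
Round 2: r3 [S6 :- F7, W9.]; r5 [Q5 :- N3, M1.]. New: S6, Q5.
Round 3: r2 [E :- Q5, S6.]; r4 [G6 :- L, S6.]. New: E, G6.
E appears in round 3, so it is derivable.

yes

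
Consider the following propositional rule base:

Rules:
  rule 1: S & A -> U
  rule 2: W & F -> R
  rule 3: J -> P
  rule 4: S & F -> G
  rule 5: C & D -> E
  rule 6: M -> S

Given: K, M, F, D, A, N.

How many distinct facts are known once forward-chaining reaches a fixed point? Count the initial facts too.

9

Round 1 — rule 6, derive S.
Round 2 — rule 1, rule 4, derive U, G.
Closure: {A, D, F, G, K, M, N, S, U} — 9 facts.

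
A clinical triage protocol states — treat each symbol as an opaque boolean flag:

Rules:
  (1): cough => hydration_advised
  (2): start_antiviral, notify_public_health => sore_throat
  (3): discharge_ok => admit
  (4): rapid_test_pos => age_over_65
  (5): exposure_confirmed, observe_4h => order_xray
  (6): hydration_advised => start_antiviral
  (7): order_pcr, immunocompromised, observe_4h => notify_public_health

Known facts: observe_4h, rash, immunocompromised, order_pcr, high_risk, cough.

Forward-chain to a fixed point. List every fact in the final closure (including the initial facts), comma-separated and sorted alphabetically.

cough, high_risk, hydration_advised, immunocompromised, notify_public_health, observe_4h, order_pcr, rash, sore_throat, start_antiviral

Round 1: (1) [cough => hydration_advised]; (7) [order_pcr, immunocompromised, observe_4h => notify_public_health]. New: hydration_advised, notify_public_health.
Round 2: (6) [hydration_advised => start_antiviral]. New: start_antiviral.
Round 3: (2) [start_antiviral, notify_public_health => sore_throat]. New: sore_throat.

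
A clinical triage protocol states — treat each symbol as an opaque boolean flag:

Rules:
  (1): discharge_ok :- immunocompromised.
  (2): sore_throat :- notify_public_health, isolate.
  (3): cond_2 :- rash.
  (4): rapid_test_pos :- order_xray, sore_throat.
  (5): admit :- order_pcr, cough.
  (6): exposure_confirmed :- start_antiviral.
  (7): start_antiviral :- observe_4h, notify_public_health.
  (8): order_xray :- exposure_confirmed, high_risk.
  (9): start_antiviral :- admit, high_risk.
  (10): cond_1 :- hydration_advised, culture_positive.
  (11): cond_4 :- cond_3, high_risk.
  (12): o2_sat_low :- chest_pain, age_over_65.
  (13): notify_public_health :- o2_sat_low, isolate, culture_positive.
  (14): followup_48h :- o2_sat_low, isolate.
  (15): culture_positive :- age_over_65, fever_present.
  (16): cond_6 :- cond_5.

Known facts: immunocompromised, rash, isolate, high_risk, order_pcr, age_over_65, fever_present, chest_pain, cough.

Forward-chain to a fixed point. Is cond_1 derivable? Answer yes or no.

no

Round 1 fires (1), (3), (5), (12), (15), giving discharge_ok, cond_2, admit, o2_sat_low, culture_positive.
Round 2 fires (9), (13), (14), giving start_antiviral, notify_public_health, followup_48h.
Round 3 fires (2), (6), giving sore_throat, exposure_confirmed.
Round 4 fires (8), giving order_xray.
Round 5 fires (4), giving rapid_test_pos.
Fixed point reached. cond_1 is concluded only by (10); (10) needs hydration_advised (never derived).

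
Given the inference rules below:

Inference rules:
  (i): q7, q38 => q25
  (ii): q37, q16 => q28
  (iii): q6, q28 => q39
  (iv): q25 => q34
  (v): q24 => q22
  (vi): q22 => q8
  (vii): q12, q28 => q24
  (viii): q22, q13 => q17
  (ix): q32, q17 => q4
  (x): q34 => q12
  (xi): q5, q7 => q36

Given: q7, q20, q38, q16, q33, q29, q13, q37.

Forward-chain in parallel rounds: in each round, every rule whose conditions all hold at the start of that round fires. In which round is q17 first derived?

6

Round 1: (i) [q7, q38 => q25]; (ii) [q37, q16 => q28]. Adds q25, q28.
Round 2: (iv) [q25 => q34]. Adds q34.
Round 3: (x) [q34 => q12]. Adds q12.
Round 4: (vii) [q12, q28 => q24]. Adds q24.
Round 5: (v) [q24 => q22]. Adds q22.
Round 6: (vi) [q22 => q8]; (viii) [q22, q13 => q17]. Adds q8, q17.
q17 first appears in round 6.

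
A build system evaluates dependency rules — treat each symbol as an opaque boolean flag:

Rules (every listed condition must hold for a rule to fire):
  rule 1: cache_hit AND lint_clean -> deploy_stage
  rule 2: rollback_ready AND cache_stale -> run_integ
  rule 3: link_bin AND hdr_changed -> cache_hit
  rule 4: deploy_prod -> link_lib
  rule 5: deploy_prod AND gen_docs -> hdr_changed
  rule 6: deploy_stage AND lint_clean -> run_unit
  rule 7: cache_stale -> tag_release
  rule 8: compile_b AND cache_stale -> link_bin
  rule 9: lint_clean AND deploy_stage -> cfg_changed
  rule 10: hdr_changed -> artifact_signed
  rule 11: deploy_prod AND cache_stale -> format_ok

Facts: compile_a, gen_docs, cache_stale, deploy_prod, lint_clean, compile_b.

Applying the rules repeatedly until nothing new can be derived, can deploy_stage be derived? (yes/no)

Round 1: rule 4 [deploy_prod -> link_lib]; rule 5 [deploy_prod AND gen_docs -> hdr_changed]; rule 7 [cache_stale -> tag_release]; rule 8 [compile_b AND cache_stale -> link_bin]; rule 11 [deploy_prod AND cache_stale -> format_ok]. New: link_lib, hdr_changed, tag_release, link_bin, format_ok.
Round 2: rule 3 [link_bin AND hdr_changed -> cache_hit]; rule 10 [hdr_changed -> artifact_signed]. New: cache_hit, artifact_signed.
Round 3: rule 1 [cache_hit AND lint_clean -> deploy_stage]. New: deploy_stage.
Round 4: rule 6 [deploy_stage AND lint_clean -> run_unit]; rule 9 [lint_clean AND deploy_stage -> cfg_changed]. New: run_unit, cfg_changed.
deploy_stage appears in round 3, so it is derivable.

yes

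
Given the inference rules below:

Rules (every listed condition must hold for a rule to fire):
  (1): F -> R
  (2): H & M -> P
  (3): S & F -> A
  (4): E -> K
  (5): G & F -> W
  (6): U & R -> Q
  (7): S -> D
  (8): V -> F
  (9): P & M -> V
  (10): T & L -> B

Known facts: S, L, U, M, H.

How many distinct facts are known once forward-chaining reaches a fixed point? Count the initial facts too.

12

[1] (2) [H & M -> P]; (7) [S -> D]. ⇒ new: P, D.
[2] (9) [P & M -> V]. ⇒ new: V.
[3] (8) [V -> F]. ⇒ new: F.
[4] (1) [F -> R]; (3) [S & F -> A]. ⇒ new: R, A.
[5] (6) [U & R -> Q]. ⇒ new: Q.
Closure: {A, D, F, H, L, M, P, Q, R, S, U, V} — 12 facts.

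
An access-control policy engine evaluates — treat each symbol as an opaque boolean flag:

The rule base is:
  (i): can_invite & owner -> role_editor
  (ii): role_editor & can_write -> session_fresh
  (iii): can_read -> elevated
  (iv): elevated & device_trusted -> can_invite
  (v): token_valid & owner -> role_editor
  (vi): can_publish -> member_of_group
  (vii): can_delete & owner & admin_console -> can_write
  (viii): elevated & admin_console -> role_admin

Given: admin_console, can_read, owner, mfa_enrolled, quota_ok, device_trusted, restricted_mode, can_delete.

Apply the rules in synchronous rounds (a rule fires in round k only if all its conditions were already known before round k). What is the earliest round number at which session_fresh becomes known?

Round 1: (iii) [can_read -> elevated]; (vii) [can_delete & owner & admin_console -> can_write]. Adds elevated, can_write.
Round 2: (iv) [elevated & device_trusted -> can_invite]; (viii) [elevated & admin_console -> role_admin]. Adds can_invite, role_admin.
Round 3: (i) [can_invite & owner -> role_editor]. Adds role_editor.
Round 4: (ii) [role_editor & can_write -> session_fresh]. Adds session_fresh.
session_fresh first appears in round 4.

4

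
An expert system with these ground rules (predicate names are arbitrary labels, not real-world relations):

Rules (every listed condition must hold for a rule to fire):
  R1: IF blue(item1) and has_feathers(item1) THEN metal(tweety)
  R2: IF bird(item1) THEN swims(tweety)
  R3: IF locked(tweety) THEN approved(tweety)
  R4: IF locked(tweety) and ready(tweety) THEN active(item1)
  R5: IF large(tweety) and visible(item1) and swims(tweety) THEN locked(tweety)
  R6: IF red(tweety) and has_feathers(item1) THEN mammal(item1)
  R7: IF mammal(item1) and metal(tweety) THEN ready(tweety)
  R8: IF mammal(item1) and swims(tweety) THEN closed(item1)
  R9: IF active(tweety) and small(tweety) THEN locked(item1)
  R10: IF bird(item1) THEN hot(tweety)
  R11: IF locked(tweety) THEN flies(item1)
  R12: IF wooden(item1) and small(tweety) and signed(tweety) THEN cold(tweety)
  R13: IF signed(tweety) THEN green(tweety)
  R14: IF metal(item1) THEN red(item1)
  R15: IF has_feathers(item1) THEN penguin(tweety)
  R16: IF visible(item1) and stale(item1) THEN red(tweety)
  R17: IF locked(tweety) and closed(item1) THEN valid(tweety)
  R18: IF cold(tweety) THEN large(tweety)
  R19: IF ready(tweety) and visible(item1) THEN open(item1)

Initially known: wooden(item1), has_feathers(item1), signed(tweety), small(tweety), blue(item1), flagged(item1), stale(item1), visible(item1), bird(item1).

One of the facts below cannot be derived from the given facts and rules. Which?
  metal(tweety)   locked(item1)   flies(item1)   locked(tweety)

locked(item1)

[1] R1 [IF blue(item1) and has_feathers(item1) THEN metal(tweety)]; R2 [IF bird(item1) THEN swims(tweety)]; R10 [IF bird(item1) THEN hot(tweety)]; R12 [IF wooden(item1) and small(tweety) and signed(tweety) THEN cold(tweety)]; R13 [IF signed(tweety) THEN green(tweety)]; R15 [IF has_feathers(item1) THEN penguin(tweety)]; R16 [IF visible(item1) and stale(item1) THEN red(tweety)]. ⇒ new: metal(tweety), swims(tweety), hot(tweety), cold(tweety), green(tweety), penguin(tweety), red(tweety).
[2] R6 [IF red(tweety) and has_feathers(item1) THEN mammal(item1)]; R18 [IF cold(tweety) THEN large(tweety)]. ⇒ new: mammal(item1), large(tweety).
[3] R5 [IF large(tweety) and visible(item1) and swims(tweety) THEN locked(tweety)]; R7 [IF mammal(item1) and metal(tweety) THEN ready(tweety)]; R8 [IF mammal(item1) and swims(tweety) THEN closed(item1)]. ⇒ new: locked(tweety), ready(tweety), closed(item1).
[4] R3 [IF locked(tweety) THEN approved(tweety)]; R4 [IF locked(tweety) and ready(tweety) THEN active(item1)]; R11 [IF locked(tweety) THEN flies(item1)]; R17 [IF locked(tweety) and closed(item1) THEN valid(tweety)]; R19 [IF ready(tweety) and visible(item1) THEN open(item1)]. ⇒ new: approved(tweety), active(item1), flies(item1), valid(tweety), open(item1).
Derived: metal(tweety) (round 1), flies(item1) (round 4), locked(tweety) (round 3). locked(item1) never appears in any round.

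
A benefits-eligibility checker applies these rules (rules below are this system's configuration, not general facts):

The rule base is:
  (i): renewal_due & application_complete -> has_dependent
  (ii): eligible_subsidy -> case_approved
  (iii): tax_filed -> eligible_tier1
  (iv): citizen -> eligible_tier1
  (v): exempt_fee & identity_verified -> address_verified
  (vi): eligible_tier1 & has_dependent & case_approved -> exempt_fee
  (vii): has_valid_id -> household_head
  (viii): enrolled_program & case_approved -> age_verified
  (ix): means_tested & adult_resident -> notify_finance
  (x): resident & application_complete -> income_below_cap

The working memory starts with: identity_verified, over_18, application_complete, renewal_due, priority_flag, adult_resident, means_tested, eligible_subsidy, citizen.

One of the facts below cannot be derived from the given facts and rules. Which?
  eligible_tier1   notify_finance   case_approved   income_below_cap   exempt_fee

income_below_cap

Round 1: (i) [renewal_due & application_complete -> has_dependent]; (ii) [eligible_subsidy -> case_approved]; (iv) [citizen -> eligible_tier1]; (ix) [means_tested & adult_resident -> notify_finance]. New: has_dependent, case_approved, eligible_tier1, notify_finance.
Round 2: (vi) [eligible_tier1 & has_dependent & case_approved -> exempt_fee]. New: exempt_fee.
Round 3: (v) [exempt_fee & identity_verified -> address_verified]. New: address_verified.
Derived: exempt_fee (round 2), notify_finance (round 1), eligible_tier1 (round 1), case_approved (round 1). income_below_cap never appears in any round.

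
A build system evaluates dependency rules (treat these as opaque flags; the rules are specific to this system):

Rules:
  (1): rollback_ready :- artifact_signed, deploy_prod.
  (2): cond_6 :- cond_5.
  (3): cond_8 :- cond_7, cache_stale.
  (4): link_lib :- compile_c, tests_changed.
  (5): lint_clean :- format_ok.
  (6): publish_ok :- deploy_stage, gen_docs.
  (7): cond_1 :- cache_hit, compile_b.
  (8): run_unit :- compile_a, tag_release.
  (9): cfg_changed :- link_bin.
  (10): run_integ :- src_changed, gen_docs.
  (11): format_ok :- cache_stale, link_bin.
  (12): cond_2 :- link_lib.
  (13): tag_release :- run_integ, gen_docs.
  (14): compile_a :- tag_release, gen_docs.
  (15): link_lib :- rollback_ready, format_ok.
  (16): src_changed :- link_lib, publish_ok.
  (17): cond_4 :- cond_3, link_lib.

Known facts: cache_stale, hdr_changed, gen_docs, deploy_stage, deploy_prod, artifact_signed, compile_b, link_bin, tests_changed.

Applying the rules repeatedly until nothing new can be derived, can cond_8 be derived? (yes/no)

no

Round 1: (1) [rollback_ready :- artifact_signed, deploy_prod.]; (6) [publish_ok :- deploy_stage, gen_docs.]; (9) [cfg_changed :- link_bin.]; (11) [format_ok :- cache_stale, link_bin.]. New: rollback_ready, publish_ok, cfg_changed, format_ok.
Round 2: (5) [lint_clean :- format_ok.]; (15) [link_lib :- rollback_ready, format_ok.]. New: lint_clean, link_lib.
Round 3: (12) [cond_2 :- link_lib.]; (16) [src_changed :- link_lib, publish_ok.]. New: cond_2, src_changed.
Round 4: (10) [run_integ :- src_changed, gen_docs.]. New: run_integ.
Round 5: (13) [tag_release :- run_integ, gen_docs.]. New: tag_release.
Round 6: (14) [compile_a :- tag_release, gen_docs.]. New: compile_a.
Round 7: (8) [run_unit :- compile_a, tag_release.]. New: run_unit.
Fixed point reached. cond_8 is concluded only by (3); (3) needs cond_7 (never derived).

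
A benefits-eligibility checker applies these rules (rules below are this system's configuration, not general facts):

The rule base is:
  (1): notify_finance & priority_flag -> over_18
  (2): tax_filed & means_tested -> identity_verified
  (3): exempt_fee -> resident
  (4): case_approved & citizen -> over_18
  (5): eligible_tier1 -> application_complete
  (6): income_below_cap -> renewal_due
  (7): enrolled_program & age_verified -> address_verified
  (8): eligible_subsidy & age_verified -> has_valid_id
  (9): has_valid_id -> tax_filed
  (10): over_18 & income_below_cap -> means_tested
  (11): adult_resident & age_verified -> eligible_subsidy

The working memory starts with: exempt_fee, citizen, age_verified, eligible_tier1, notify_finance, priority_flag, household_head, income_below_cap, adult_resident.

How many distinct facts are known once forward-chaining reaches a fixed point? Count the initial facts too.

18

Round 1 — (1), (3), (5), (6), (11), derive over_18, resident, application_complete, renewal_due, eligible_subsidy.
Round 2 — (8), (10), derive has_valid_id, means_tested.
Round 3 — (9), derive tax_filed.
Round 4 — (2), derive identity_verified.
Closure: {adult_resident, age_verified, application_complete, citizen, eligible_subsidy, eligible_tier1, exempt_fee, has_valid_id, household_head, identity_verified, income_below_cap, means_tested, notify_finance, over_18, priority_flag, renewal_due, resident, tax_filed} — 18 facts.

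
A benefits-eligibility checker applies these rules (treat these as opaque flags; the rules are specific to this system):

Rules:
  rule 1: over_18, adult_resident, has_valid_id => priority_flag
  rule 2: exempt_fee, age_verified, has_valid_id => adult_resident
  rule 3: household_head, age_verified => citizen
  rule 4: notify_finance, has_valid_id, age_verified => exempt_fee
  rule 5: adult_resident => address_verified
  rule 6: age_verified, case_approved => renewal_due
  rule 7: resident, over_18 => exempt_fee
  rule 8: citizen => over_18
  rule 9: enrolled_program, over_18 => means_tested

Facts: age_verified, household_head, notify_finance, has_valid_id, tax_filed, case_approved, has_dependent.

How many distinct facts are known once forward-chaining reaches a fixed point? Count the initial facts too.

Round 1 fires rule 3, rule 4, rule 6, giving citizen, exempt_fee, renewal_due.
Round 2 fires rule 2, rule 8, giving adult_resident, over_18.
Round 3 fires rule 1, rule 5, giving priority_flag, address_verified.
Closure: {address_verified, adult_resident, age_verified, case_approved, citizen, exempt_fee, has_dependent, has_valid_id, household_head, notify_finance, over_18, priority_flag, renewal_due, tax_filed} — 14 facts.

14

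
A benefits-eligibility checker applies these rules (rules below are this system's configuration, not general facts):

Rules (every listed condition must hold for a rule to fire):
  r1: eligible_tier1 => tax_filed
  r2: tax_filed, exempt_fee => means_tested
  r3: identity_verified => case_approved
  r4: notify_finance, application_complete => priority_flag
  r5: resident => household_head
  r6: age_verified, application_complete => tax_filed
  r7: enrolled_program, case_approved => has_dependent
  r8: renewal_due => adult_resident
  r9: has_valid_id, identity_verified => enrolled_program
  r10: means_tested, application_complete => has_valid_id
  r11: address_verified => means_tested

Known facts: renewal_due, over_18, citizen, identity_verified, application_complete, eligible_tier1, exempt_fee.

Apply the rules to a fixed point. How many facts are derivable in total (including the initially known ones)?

Round 1: r1 [eligible_tier1 => tax_filed]; r3 [identity_verified => case_approved]; r8 [renewal_due => adult_resident]. Adds tax_filed, case_approved, adult_resident.
Round 2: r2 [tax_filed, exempt_fee => means_tested]. Adds means_tested.
Round 3: r10 [means_tested, application_complete => has_valid_id]. Adds has_valid_id.
Round 4: r9 [has_valid_id, identity_verified => enrolled_program]. Adds enrolled_program.
Round 5: r7 [enrolled_program, case_approved => has_dependent]. Adds has_dependent.
Closure: {adult_resident, application_complete, case_approved, citizen, eligible_tier1, enrolled_program, exempt_fee, has_dependent, has_valid_id, identity_verified, means_tested, over_18, renewal_due, tax_filed} — 14 facts.

14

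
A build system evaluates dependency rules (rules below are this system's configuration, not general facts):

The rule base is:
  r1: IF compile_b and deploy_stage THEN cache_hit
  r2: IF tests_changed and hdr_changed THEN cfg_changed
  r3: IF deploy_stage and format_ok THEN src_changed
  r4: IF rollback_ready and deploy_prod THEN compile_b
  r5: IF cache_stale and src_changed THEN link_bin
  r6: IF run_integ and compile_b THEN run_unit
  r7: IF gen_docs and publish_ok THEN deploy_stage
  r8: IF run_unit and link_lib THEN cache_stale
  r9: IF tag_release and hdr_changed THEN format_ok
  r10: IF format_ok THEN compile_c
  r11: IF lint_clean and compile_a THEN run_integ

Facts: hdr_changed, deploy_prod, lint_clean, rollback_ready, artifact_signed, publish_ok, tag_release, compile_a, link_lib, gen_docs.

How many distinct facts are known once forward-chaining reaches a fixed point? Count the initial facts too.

20

Round 1: r4 [IF rollback_ready and deploy_prod THEN compile_b]; r7 [IF gen_docs and publish_ok THEN deploy_stage]; r9 [IF tag_release and hdr_changed THEN format_ok]; r11 [IF lint_clean and compile_a THEN run_integ]. New: compile_b, deploy_stage, format_ok, run_integ.
Round 2: r1 [IF compile_b and deploy_stage THEN cache_hit]; r3 [IF deploy_stage and format_ok THEN src_changed]; r6 [IF run_integ and compile_b THEN run_unit]; r10 [IF format_ok THEN compile_c]. New: cache_hit, src_changed, run_unit, compile_c.
Round 3: r8 [IF run_unit and link_lib THEN cache_stale]. New: cache_stale.
Round 4: r5 [IF cache_stale and src_changed THEN link_bin]. New: link_bin.
Closure: {artifact_signed, cache_hit, cache_stale, compile_a, compile_b, compile_c, deploy_prod, deploy_stage, format_ok, gen_docs, hdr_changed, link_bin, link_lib, lint_clean, publish_ok, rollback_ready, run_integ, run_unit, src_changed, tag_release} — 20 facts.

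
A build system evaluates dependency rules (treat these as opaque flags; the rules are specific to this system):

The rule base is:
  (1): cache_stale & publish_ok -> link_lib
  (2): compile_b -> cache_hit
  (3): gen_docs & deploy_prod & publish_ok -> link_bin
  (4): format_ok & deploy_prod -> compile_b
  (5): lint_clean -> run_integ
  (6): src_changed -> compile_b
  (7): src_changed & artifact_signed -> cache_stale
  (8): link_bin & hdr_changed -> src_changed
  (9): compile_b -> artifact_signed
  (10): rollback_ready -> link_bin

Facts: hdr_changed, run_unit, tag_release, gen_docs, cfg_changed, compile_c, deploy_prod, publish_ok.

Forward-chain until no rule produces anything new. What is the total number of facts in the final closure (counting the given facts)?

15

Round 1 — (3), derive link_bin.
Round 2 — (8), derive src_changed.
Round 3 — (6), derive compile_b.
Round 4 — (2), (9), derive cache_hit, artifact_signed.
Round 5 — (7), derive cache_stale.
Round 6 — (1), derive link_lib.
Closure: {artifact_signed, cache_hit, cache_stale, cfg_changed, compile_b, compile_c, deploy_prod, gen_docs, hdr_changed, link_bin, link_lib, publish_ok, run_unit, src_changed, tag_release} — 15 facts.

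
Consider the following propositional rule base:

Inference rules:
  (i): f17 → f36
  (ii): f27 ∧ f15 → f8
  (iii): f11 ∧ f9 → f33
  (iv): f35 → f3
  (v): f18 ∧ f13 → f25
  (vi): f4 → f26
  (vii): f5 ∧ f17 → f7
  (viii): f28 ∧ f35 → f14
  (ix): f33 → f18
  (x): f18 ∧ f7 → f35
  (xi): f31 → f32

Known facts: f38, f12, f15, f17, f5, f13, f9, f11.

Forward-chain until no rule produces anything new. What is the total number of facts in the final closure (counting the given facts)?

[1] (i) [f17 → f36]; (iii) [f11 ∧ f9 → f33]; (vii) [f5 ∧ f17 → f7]. ⇒ new: f36, f33, f7.
[2] (ix) [f33 → f18]. ⇒ new: f18.
[3] (v) [f18 ∧ f13 → f25]; (x) [f18 ∧ f7 → f35]. ⇒ new: f25, f35.
[4] (iv) [f35 → f3]. ⇒ new: f3.
Closure: {f11, f12, f13, f15, f17, f18, f25, f3, f33, f35, f36, f38, f5, f7, f9} — 15 facts.

15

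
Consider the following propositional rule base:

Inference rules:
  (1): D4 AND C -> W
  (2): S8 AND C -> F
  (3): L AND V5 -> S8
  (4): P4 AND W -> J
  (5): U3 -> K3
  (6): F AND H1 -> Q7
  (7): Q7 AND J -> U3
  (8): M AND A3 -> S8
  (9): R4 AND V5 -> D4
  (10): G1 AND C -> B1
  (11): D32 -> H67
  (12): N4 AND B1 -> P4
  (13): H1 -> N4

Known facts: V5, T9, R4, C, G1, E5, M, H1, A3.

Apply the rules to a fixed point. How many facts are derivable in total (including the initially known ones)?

20

Round 1: (8) [M AND A3 -> S8]; (9) [R4 AND V5 -> D4]; (10) [G1 AND C -> B1]; (13) [H1 -> N4]. Adds S8, D4, B1, N4.
Round 2: (1) [D4 AND C -> W]; (2) [S8 AND C -> F]; (12) [N4 AND B1 -> P4]. Adds W, F, P4.
Round 3: (4) [P4 AND W -> J]; (6) [F AND H1 -> Q7]. Adds J, Q7.
Round 4: (7) [Q7 AND J -> U3]. Adds U3.
Round 5: (5) [U3 -> K3]. Adds K3.
Closure: {A3, B1, C, D4, E5, F, G1, H1, J, K3, M, N4, P4, Q7, R4, S8, T9, U3, V5, W} — 20 facts.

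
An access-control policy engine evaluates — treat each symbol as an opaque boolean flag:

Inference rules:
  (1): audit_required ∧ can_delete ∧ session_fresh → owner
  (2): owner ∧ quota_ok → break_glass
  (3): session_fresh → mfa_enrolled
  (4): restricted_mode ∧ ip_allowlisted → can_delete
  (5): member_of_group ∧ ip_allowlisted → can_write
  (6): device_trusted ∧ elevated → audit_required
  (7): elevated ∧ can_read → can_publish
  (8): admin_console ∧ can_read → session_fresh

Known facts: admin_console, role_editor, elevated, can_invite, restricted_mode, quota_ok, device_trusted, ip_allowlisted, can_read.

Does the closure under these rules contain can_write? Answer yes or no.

no

Round 1: (4) [restricted_mode ∧ ip_allowlisted → can_delete]; (6) [device_trusted ∧ elevated → audit_required]; (7) [elevated ∧ can_read → can_publish]; (8) [admin_console ∧ can_read → session_fresh]. New: can_delete, audit_required, can_publish, session_fresh.
Round 2: (1) [audit_required ∧ can_delete ∧ session_fresh → owner]; (3) [session_fresh → mfa_enrolled]. New: owner, mfa_enrolled.
Round 3: (2) [owner ∧ quota_ok → break_glass]. New: break_glass.
Fixed point reached. can_write is concluded only by (5); (5) needs member_of_group (never derived).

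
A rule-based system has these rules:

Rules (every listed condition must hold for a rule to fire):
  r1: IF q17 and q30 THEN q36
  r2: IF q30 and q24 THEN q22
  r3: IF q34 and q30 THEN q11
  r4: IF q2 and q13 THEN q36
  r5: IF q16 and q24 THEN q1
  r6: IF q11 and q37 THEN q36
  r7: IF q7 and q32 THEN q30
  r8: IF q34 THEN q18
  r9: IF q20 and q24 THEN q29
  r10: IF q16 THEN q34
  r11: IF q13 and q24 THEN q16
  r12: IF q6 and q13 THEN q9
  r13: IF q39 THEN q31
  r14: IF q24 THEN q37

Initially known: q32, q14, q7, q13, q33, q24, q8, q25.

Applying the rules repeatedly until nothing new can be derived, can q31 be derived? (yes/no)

no

Round 1: r7 [IF q7 and q32 THEN q30]; r11 [IF q13 and q24 THEN q16]; r14 [IF q24 THEN q37]. Adds q30, q16, q37.
Round 2: r2 [IF q30 and q24 THEN q22]; r5 [IF q16 and q24 THEN q1]; r10 [IF q16 THEN q34]. Adds q22, q1, q34.
Round 3: r3 [IF q34 and q30 THEN q11]; r8 [IF q34 THEN q18]. Adds q11, q18.
Round 4: r6 [IF q11 and q37 THEN q36]. Adds q36.
Fixed point reached. q31 is concluded only by r13; r13 needs q39 (never derived).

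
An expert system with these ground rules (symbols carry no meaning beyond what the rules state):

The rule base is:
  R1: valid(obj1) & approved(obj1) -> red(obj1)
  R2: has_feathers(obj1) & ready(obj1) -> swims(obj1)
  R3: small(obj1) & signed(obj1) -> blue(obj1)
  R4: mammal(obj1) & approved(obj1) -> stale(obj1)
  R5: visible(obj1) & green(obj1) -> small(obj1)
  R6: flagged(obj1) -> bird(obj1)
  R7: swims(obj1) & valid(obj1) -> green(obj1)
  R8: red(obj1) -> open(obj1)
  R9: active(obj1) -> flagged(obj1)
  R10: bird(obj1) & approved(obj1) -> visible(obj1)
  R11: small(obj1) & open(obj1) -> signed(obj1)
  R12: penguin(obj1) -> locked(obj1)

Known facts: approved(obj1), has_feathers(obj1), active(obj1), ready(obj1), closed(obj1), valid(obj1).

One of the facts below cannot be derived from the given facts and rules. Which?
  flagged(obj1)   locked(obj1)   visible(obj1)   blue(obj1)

Round 1: R1 [valid(obj1) & approved(obj1) -> red(obj1)]; R2 [has_feathers(obj1) & ready(obj1) -> swims(obj1)]; R9 [active(obj1) -> flagged(obj1)]. Adds red(obj1), swims(obj1), flagged(obj1).
Round 2: R6 [flagged(obj1) -> bird(obj1)]; R7 [swims(obj1) & valid(obj1) -> green(obj1)]; R8 [red(obj1) -> open(obj1)]. Adds bird(obj1), green(obj1), open(obj1).
Round 3: R10 [bird(obj1) & approved(obj1) -> visible(obj1)]. Adds visible(obj1).
Round 4: R5 [visible(obj1) & green(obj1) -> small(obj1)]. Adds small(obj1).
Round 5: R11 [small(obj1) & open(obj1) -> signed(obj1)]. Adds signed(obj1).
Round 6: R3 [small(obj1) & signed(obj1) -> blue(obj1)]. Adds blue(obj1).
Derived: visible(obj1) (round 3), blue(obj1) (round 6), flagged(obj1) (round 1). locked(obj1) never appears in any round.

locked(obj1)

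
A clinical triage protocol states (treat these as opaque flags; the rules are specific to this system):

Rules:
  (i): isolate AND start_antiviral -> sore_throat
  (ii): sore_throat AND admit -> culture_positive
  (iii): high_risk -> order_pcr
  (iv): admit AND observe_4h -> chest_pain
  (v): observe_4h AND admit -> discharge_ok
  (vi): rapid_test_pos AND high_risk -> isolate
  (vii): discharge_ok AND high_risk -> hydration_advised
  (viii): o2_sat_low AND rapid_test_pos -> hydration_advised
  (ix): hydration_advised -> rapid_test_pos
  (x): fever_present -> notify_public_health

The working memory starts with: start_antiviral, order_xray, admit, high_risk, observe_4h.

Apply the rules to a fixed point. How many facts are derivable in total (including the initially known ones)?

Round 1 fires (iii), (iv), (v), giving order_pcr, chest_pain, discharge_ok.
Round 2 fires (vii), giving hydration_advised.
Round 3 fires (ix), giving rapid_test_pos.
Round 4 fires (vi), giving isolate.
Round 5 fires (i), giving sore_throat.
Round 6 fires (ii), giving culture_positive.
Closure: {admit, chest_pain, culture_positive, discharge_ok, high_risk, hydration_advised, isolate, observe_4h, order_pcr, order_xray, rapid_test_pos, sore_throat, start_antiviral} — 13 facts.

13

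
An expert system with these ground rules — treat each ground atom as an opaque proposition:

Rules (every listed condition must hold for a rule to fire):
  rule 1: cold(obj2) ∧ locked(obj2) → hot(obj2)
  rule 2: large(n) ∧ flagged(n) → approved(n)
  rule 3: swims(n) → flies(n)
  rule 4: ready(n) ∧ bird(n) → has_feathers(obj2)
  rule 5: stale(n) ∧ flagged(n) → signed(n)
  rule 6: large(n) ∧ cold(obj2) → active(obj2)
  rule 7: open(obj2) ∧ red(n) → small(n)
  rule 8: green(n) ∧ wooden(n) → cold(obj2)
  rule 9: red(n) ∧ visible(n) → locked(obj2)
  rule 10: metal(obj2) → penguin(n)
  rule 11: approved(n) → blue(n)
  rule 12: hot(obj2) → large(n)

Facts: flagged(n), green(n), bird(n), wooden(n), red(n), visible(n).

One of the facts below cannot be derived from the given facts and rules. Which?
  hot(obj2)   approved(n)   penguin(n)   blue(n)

penguin(n)

Round 1 — rule 8, rule 9, derive cold(obj2), locked(obj2).
Round 2 — rule 1, derive hot(obj2).
Round 3 — rule 12, derive large(n).
Round 4 — rule 2, rule 6, derive approved(n), active(obj2).
Round 5 — rule 11, derive blue(n).
Derived: approved(n) (round 4), hot(obj2) (round 2), blue(n) (round 5). penguin(n) never appears in any round.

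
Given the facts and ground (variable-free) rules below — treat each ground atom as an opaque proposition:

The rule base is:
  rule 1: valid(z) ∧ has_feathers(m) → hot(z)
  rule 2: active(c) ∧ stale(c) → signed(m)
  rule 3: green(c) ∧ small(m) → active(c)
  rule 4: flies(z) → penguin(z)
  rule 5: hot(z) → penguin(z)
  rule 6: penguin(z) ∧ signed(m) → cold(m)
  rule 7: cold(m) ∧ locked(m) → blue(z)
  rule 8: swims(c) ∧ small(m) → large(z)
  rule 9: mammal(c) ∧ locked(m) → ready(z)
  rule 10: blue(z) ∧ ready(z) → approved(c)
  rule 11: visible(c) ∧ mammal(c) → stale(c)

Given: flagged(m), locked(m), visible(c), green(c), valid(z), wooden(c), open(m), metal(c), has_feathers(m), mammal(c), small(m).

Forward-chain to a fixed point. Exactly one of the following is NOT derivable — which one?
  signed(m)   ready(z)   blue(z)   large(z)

large(z)

Round 1: rule 1 [valid(z) ∧ has_feathers(m) → hot(z)]; rule 3 [green(c) ∧ small(m) → active(c)]; rule 9 [mammal(c) ∧ locked(m) → ready(z)]; rule 11 [visible(c) ∧ mammal(c) → stale(c)]. New: hot(z), active(c), ready(z), stale(c).
Round 2: rule 2 [active(c) ∧ stale(c) → signed(m)]; rule 5 [hot(z) → penguin(z)]. New: signed(m), penguin(z).
Round 3: rule 6 [penguin(z) ∧ signed(m) → cold(m)]. New: cold(m).
Round 4: rule 7 [cold(m) ∧ locked(m) → blue(z)]. New: blue(z).
Round 5: rule 10 [blue(z) ∧ ready(z) → approved(c)]. New: approved(c).
Derived: signed(m) (round 2), blue(z) (round 4), ready(z) (round 1). large(z) never appears in any round.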